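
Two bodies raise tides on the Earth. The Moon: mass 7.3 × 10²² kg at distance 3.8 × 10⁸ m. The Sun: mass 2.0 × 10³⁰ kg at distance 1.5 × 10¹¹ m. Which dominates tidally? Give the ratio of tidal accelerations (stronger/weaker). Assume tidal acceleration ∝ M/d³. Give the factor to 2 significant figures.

Compare M/d³ for the two perturbers:
The Moon: (7.3 × 10²²) / (3.8 × 10⁸)³ = 1.330 × 10⁻³
The Sun: (2.0 × 10³⁰) / (1.5 × 10¹¹)³ = 5.926 × 10⁻⁴
Ratio (larger/smaller) = 2.2

The Moon, by a factor of ≈ 2.2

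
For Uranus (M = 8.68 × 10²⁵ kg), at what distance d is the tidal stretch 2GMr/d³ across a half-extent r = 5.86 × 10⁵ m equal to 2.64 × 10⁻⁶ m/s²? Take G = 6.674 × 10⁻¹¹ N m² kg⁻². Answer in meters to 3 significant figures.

2GMr/d³ = a_tidal  ⇒  d = (2GMr / a_tidal)^(1/3)
d = (2 × 6.674×10⁻¹¹ × (8.68 × 10²⁵) × (5.86 × 10⁵) / (2.64 × 10⁻⁶))^(1/3)
  = 1.37 × 10⁹ m

1.37 × 10⁹ m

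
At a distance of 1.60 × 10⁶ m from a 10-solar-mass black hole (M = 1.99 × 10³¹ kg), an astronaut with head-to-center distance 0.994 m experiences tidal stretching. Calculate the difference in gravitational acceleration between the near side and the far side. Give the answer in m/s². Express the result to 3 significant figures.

1.29 × 10³ m/s²

The field gradient is 2GM/d³; across the full diameter 2r the difference is 4GMr/d³.
Δg = 4GMr/d³
   = 4 × (6.674 × 10⁻¹¹) × (1.99 × 10³¹) × (0.994) / (1.60 × 10⁶)³
   = 1.29 × 10³ m/s²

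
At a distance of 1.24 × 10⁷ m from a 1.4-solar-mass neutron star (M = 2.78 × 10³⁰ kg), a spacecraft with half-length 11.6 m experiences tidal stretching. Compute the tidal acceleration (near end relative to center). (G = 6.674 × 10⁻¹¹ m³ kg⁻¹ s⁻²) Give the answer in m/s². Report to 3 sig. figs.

2.26 m/s²

Differencing GM/(d−r)² and GM/d² to first order in r/d gives 2GMr/d³.
a_tidal = 2GMr/d³
        = 2 × (6.674 × 10⁻¹¹) × (2.78 × 10³⁰) × (11.6) / (1.24 × 10⁷)³
        = 2.26 m/s²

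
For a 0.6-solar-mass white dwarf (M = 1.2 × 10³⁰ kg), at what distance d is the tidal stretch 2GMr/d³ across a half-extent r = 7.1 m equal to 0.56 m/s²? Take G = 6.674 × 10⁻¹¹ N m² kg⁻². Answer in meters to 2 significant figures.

2GMr/d³ = a_tidal  ⇒  d = (2GMr / a_tidal)^(1/3)
d = (2 × 6.674×10⁻¹¹ × (1.2 × 10³⁰) × (7.1) / (0.56))^(1/3)
  = 1.3 × 10⁷ m

1.3 × 10⁷ m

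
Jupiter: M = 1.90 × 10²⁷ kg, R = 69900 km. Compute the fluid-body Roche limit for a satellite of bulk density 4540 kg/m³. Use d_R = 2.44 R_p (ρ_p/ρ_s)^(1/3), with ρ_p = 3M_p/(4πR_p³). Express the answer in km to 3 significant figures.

1.13 × 10⁵ km

ρ_p = 3M_p/(4πR_p³) = 3 × (1.90 × 10²⁷) / (4π × (6.99 × 10⁷ m)³) = 1330 kg/m³
d_R = 2.44 × 69900 km × (1330/4540)^(1/3)
    = 1.13 × 10⁵ km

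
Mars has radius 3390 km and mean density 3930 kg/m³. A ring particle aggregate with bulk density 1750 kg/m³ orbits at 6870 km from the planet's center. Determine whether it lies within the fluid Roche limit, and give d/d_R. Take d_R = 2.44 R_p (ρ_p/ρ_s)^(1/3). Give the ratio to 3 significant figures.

inside; d/d_R ≈ 0.634

d_R = 2.44 × (3390 km) × (3930/1750)^(1/3) = 10830 km
d/d_R = (6870) / (10830) = 0.634
Since d/d_R < 1, the body is inside the Roche limit.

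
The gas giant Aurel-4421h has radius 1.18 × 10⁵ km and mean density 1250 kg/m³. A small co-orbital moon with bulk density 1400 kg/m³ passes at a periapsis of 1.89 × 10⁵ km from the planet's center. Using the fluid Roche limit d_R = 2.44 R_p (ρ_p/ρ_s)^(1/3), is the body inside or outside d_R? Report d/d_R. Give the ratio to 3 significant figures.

d_R = 2.44 × (1.18 × 10⁵ km) × (1250/1400)^(1/3) = 2.772 × 10⁵ km
d/d_R = (1.89 × 10⁵) / (2.772 × 10⁵) = 0.682
Since d/d_R < 1, the body is inside the Roche limit.

inside; d/d_R ≈ 0.682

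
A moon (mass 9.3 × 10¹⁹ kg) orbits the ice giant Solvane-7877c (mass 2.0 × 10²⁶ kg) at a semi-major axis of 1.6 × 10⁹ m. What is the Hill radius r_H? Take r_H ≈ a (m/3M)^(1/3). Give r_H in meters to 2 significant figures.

8.6 × 10⁶ m

r_H ≈ a (m/3M)^(1/3)
    = (1.6 × 10⁹) × (9.3 × 10¹⁹ / (3 × 2.0 × 10²⁶))^(1/3)
    = 8.6 × 10⁶ m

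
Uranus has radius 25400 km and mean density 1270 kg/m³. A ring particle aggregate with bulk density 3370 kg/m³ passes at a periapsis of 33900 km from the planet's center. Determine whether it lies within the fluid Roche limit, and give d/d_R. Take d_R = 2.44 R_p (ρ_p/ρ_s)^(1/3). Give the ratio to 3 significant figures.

d_R = 2.44 × (25400 km) × (1270/3370)^(1/3) = 44770 km
d/d_R = (33900) / (44770) = 0.757
Since d/d_R < 1, the body is inside the Roche limit.

inside; d/d_R ≈ 0.757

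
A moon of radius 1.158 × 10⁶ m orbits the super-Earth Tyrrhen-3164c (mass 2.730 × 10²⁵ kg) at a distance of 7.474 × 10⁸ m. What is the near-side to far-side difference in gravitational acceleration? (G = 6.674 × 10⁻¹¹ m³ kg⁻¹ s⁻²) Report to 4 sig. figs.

The field gradient is 2GM/d³; across the full diameter 2r the difference is 4GMr/d³.
a_tidal = 4GMr/d³
        = 4 × (6.674 × 10⁻¹¹) × (2.730 × 10²⁵) × (1.158 × 10⁶) / (7.474 × 10⁸)³
        = 2.021 × 10⁻⁵ m/s²

2.021 × 10⁻⁵ m/s²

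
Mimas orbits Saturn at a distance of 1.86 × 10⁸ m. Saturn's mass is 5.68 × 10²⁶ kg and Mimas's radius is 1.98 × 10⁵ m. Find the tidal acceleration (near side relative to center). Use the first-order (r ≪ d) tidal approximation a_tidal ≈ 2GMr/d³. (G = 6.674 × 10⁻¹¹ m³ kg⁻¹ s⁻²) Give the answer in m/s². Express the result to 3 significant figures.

Δg = 2GMr/d³
   = 2 × (6.674 × 10⁻¹¹) × (5.68 × 10²⁶) × (1.98 × 10⁵) / (1.86 × 10⁸)³
   = 2.33 × 10⁻³ m/s²

2.33 × 10⁻³ m/s²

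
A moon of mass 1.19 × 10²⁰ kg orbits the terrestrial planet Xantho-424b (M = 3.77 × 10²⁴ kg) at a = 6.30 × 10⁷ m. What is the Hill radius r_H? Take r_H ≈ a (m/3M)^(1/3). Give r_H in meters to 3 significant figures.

r_H ≈ a (m/3M)^(1/3)
    = (6.30 × 10⁷) × (1.19 × 10²⁰ / (3 × 3.77 × 10²⁴))^(1/3)
    = 1.38 × 10⁶ m

1.38 × 10⁶ m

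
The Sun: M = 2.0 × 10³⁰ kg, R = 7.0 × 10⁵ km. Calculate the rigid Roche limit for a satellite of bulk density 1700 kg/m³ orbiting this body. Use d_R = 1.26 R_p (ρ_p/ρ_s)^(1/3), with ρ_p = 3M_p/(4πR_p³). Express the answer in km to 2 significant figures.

ρ_p = 3M_p/(4πR_p³) = 3 × (2.0 × 10³⁰) / (4π × (7.0 × 10⁸ m)³) = 1400 kg/m³
d_R = 1.26 × 7.0 × 10⁵ km × (1400/1700)^(1/3)
    = 8.3 × 10⁵ km

8.3 × 10⁵ km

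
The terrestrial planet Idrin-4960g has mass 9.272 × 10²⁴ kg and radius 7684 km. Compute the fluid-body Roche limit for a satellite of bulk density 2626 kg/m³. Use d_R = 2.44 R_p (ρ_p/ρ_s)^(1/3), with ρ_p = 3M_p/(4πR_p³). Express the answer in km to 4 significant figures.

ρ_p = 3M_p/(4πR_p³) = 3 × (9.272 × 10²⁴) / (4π × (7.684 × 10⁶ m)³) = 4879 kg/m³
d_R = 2.44 × 7684 km × (4879/2626)^(1/3)
    = 23050 km

23050 km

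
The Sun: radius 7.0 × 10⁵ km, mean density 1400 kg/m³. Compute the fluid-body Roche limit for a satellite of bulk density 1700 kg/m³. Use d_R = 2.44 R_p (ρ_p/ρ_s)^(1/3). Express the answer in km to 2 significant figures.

d_R = 2.44 × 7.0 × 10⁵ km × (1400/1700)^(1/3)
    = 1.6 × 10⁶ km

1.6 × 10⁶ km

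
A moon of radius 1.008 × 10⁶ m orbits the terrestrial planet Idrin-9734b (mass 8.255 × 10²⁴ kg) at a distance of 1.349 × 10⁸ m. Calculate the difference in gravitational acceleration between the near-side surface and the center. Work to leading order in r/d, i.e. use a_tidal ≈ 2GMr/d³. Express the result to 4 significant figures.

a_tidal = 2GMr/d³
        = 2 × (6.674 × 10⁻¹¹) × (8.255 × 10²⁴) × (1.008 × 10⁶) / (1.349 × 10⁸)³
        = 4.524 × 10⁻⁴ m/s²

4.524 × 10⁻⁴ m/s²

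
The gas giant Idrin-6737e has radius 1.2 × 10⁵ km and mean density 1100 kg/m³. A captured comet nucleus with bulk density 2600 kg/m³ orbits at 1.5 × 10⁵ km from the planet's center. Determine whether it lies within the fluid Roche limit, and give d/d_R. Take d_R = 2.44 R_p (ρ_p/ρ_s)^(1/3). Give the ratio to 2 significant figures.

d_R = 2.44 × (1.2 × 10⁵ km) × (1100/2600)^(1/3) = 2.198 × 10⁵ km
d/d_R = (1.5 × 10⁵) / (2.198 × 10⁵) = 0.68
Since d/d_R < 1, the body is inside the Roche limit.

inside; d/d_R ≈ 0.68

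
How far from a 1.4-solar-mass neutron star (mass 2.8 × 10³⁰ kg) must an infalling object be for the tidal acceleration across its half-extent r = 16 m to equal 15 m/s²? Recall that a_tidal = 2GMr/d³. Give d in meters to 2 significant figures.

7.4 × 10⁶ m

2GMr/d³ = a_tidal  ⇒  d = (2GMr / a_tidal)^(1/3)
d = (2 × 6.674×10⁻¹¹ × (2.8 × 10³⁰) × (16) / (15))^(1/3)
  = 7.4 × 10⁶ m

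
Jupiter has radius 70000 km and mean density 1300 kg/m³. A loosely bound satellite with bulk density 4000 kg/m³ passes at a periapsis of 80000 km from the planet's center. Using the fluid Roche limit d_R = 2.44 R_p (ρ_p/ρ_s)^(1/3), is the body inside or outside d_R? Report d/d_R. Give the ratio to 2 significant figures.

inside; d/d_R ≈ 0.68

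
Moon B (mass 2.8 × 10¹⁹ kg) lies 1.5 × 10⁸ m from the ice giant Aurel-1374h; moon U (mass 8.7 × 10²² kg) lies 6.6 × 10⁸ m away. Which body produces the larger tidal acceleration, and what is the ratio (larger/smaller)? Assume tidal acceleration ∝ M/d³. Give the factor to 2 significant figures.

Tidal acceleration ∝ M/d³, so compare M/d³ for each.
Moon B: (2.8 × 10¹⁹) / (1.5 × 10⁸)³ = 8.296 × 10⁻⁶
Moon U: (8.7 × 10²²) / (6.6 × 10⁸)³ = 3.026 × 10⁻⁴
Ratio (larger/smaller) = 36

Moon U, by a factor of ≈ 36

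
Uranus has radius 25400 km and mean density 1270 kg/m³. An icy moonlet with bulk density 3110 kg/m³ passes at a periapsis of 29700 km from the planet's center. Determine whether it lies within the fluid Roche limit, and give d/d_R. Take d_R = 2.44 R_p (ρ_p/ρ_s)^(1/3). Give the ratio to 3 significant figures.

inside; d/d_R ≈ 0.646

d_R = 2.44 × (25400 km) × (1270/3110)^(1/3) = 45980 km
d/d_R = (29700) / (45980) = 0.646
Since d/d_R < 1, the body is inside the Roche limit.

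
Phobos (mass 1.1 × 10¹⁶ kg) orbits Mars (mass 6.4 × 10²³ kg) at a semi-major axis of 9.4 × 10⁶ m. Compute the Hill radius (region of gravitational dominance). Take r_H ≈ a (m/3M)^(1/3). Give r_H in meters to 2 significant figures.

1.7 × 10⁴ m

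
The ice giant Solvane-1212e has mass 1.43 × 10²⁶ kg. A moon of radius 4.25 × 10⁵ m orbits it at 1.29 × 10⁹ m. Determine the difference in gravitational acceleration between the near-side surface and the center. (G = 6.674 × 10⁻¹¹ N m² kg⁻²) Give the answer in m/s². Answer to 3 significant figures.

Δa = 2GMr/d³
   = 2 × (6.674 × 10⁻¹¹) × (1.43 × 10²⁶) × (4.25 × 10⁵) / (1.29 × 10⁹)³
   = 3.78 × 10⁻⁶ m/s²

3.78 × 10⁻⁶ m/s²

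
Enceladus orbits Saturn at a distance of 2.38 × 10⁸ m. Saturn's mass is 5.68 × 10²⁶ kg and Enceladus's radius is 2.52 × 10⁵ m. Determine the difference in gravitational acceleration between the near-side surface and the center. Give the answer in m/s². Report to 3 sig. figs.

a_tidal = 2GMr/d³
        = 2 × (6.674 × 10⁻¹¹) × (5.68 × 10²⁶) × (2.52 × 10⁵) / (2.38 × 10⁸)³
        = 1.42 × 10⁻³ m/s²

1.42 × 10⁻³ m/s²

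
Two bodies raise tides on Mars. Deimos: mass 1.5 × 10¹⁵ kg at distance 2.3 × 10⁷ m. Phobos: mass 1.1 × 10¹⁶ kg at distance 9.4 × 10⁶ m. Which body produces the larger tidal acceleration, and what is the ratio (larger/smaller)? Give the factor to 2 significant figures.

Tidal stretch scales as M/d³; compute that for each body.
Deimos: (1.5 × 10¹⁵) / (2.3 × 10⁷)³ = 1.233 × 10⁻⁷
Phobos: (1.1 × 10¹⁶) / (9.4 × 10⁶)³ = 1.324 × 10⁻⁵
Ratio (larger/smaller) = 110

Phobos, by a factor of ≈ 110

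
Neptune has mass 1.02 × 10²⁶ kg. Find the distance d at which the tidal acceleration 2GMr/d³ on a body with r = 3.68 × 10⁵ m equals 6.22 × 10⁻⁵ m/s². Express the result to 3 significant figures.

2GMr/d³ = a_tidal  ⇒  d = (2GMr / a_tidal)^(1/3)
d = (2 × 6.674×10⁻¹¹ × (1.02 × 10²⁶) × (3.68 × 10⁵) / (6.22 × 10⁻⁵))^(1/3)
  = 4.32 × 10⁸ m

4.32 × 10⁸ m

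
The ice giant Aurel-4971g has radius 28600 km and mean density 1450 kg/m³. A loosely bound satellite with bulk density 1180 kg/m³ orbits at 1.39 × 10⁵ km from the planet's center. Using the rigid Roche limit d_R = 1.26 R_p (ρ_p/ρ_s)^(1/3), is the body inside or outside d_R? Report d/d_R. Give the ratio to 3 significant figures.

outside; d/d_R ≈ 3.60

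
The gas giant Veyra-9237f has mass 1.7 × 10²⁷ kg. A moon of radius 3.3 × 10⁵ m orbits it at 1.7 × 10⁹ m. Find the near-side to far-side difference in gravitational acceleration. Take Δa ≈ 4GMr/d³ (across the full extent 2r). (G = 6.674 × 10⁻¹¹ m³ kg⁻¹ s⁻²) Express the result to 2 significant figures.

3.0 × 10⁻⁵ m/s²

Δa = 4GMr/d³
   = 4 × (6.674 × 10⁻¹¹) × (1.7 × 10²⁷) × (3.3 × 10⁵) / (1.7 × 10⁹)³
   = 3.0 × 10⁻⁵ m/s²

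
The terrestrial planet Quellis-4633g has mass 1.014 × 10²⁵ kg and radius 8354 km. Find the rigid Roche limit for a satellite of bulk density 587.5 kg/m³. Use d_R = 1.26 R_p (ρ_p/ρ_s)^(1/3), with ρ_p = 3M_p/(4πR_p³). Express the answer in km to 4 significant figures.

20200 km

ρ_p = 3M_p/(4πR_p³) = 3 × (1.014 × 10²⁵) / (4π × (8.354 × 10⁶ m)³) = 4152 kg/m³
d_R = 1.26 × 8354 km × (4152/587.5)^(1/3)
    = 20200 km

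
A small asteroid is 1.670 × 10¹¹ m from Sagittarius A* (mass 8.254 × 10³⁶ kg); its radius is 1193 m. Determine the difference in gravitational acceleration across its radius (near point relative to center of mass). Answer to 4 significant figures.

2.822 × 10⁻⁴ m/s²

Δg = 2GMr/d³
   = 2 × (6.674 × 10⁻¹¹) × (8.254 × 10³⁶) × (1193) / (1.670 × 10¹¹)³
   = 2.822 × 10⁻⁴ m/s²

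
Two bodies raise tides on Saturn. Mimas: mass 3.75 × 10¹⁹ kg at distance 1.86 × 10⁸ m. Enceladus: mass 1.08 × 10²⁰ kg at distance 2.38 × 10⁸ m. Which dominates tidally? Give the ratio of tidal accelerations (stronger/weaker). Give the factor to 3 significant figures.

Enceladus, by a factor of ≈ 1.37

Tidal acceleration ∝ M/d³, so compare M/d³ for each.
Mimas: (3.75 × 10¹⁹) / (1.86 × 10⁸)³ = 5.828 × 10⁻⁶
Enceladus: (1.08 × 10²⁰) / (2.38 × 10⁸)³ = 8.011 × 10⁻⁶
Ratio (larger/smaller) = 1.37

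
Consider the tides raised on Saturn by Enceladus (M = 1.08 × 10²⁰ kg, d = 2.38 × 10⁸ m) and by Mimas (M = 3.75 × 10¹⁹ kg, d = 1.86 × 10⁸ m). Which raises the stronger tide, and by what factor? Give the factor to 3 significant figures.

Enceladus, by a factor of ≈ 1.37

Tidal stretch scales as M/d³; compute that for each body.
Enceladus: (1.08 × 10²⁰) / (2.38 × 10⁸)³ = 8.011 × 10⁻⁶
Mimas: (3.75 × 10¹⁹) / (1.86 × 10⁸)³ = 5.828 × 10⁻⁶
Ratio (larger/smaller) = 1.37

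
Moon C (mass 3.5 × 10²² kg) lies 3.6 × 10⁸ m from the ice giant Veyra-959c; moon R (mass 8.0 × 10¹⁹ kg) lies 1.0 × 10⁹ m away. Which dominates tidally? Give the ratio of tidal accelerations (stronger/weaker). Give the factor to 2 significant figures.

Tidal stretch scales as M/d³; compute that for each body.
Moon C: (3.5 × 10²²) / (3.6 × 10⁸)³ = 7.502 × 10⁻⁴
Moon R: (8.0 × 10¹⁹) / (1.0 × 10⁹)³ = 8.000 × 10⁻⁸
Ratio (larger/smaller) = 9400

Moon C, by a factor of ≈ 9400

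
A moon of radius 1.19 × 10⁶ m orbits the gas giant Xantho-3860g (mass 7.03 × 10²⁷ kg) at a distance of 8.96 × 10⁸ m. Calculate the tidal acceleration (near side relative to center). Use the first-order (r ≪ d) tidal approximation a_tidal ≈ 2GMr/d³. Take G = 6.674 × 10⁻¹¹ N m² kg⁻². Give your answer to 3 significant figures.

Δg = 2GMr/d³
   = 2 × (6.674 × 10⁻¹¹) × (7.03 × 10²⁷) × (1.19 × 10⁶) / (8.96 × 10⁸)³
   = 1.55 × 10⁻³ m/s²

1.55 × 10⁻³ m/s²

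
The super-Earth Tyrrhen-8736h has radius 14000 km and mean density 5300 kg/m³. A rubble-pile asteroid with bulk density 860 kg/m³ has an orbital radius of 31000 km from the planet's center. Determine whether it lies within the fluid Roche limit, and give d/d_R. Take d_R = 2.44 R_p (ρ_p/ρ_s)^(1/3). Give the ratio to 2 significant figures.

inside; d/d_R ≈ 0.49

d_R = 2.44 × (14000 km) × (5300/860)^(1/3) = 62630 km
d/d_R = (31000) / (62630) = 0.49
Since d/d_R < 1, the body is inside the Roche limit.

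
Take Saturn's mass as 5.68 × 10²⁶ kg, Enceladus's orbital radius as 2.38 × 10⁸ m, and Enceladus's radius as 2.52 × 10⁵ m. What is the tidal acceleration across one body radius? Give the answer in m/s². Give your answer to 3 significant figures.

The tidal stretch is the gradient of GM/d² times the body's extent r, hence the 1/d³ dependence.
Δg = 2GMr/d³
   = 2 × (6.674 × 10⁻¹¹) × (5.68 × 10²⁶) × (2.52 × 10⁵) / (2.38 × 10⁸)³
   = 1.42 × 10⁻³ m/s²

1.42 × 10⁻³ m/s²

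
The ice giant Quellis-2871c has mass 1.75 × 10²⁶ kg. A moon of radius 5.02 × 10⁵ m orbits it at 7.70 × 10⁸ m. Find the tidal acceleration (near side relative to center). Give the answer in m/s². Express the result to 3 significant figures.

Since r ≪ d, expand the inverse-square field across one radius to get the leading 2GMr/d³ term.
Δg = 2GMr/d³
   = 2 × (6.674 × 10⁻¹¹) × (1.75 × 10²⁶) × (5.02 × 10⁵) / (7.70 × 10⁸)³
   = 2.57 × 10⁻⁵ m/s²

2.57 × 10⁻⁵ m/s²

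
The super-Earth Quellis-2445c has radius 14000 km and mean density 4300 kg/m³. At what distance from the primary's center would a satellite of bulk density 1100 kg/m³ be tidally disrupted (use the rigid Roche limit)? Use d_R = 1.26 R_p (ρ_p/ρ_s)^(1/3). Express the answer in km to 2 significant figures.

28000 km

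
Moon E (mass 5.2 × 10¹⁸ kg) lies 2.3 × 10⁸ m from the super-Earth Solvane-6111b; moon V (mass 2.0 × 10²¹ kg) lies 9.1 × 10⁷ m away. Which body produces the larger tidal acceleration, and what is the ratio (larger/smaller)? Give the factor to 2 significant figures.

Moon V, by a factor of ≈ 6200

The tide-raising term goes as M/d³ (the gradient of a 1/d² field).
Moon E: (5.2 × 10¹⁸) / (2.3 × 10⁸)³ = 4.274 × 10⁻⁷
Moon V: (2.0 × 10²¹) / (9.1 × 10⁷)³ = 2.654 × 10⁻³
Ratio (larger/smaller) = 6200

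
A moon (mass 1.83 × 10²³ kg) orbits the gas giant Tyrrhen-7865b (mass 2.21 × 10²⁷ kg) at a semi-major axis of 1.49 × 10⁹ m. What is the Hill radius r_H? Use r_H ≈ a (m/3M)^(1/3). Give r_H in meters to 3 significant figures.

4.50 × 10⁷ m

r_H ≈ a (m/3M)^(1/3)
    = (1.49 × 10⁹) × (1.83 × 10²³ / (3 × 2.21 × 10²⁷))^(1/3)
    = 4.50 × 10⁷ m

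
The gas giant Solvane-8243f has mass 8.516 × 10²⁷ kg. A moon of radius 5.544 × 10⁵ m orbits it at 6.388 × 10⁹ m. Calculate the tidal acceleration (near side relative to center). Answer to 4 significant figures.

2.418 × 10⁻⁶ m/s²

The tidal stretch is the gradient of GM/d² times the body's extent r, hence the 1/d³ dependence.
Δg = 2GMr/d³
   = 2 × (6.674 × 10⁻¹¹) × (8.516 × 10²⁷) × (5.544 × 10⁵) / (6.388 × 10⁹)³
   = 2.418 × 10⁻⁶ m/s²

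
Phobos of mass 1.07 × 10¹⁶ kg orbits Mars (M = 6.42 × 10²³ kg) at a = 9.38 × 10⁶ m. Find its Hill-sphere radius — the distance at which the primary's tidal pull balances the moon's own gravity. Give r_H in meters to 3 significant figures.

1.66 × 10⁴ m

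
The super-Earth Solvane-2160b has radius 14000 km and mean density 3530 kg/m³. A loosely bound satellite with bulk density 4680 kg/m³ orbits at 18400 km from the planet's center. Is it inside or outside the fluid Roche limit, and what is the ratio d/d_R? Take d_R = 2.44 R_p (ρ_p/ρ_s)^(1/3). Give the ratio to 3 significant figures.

inside; d/d_R ≈ 0.592

d_R = 2.44 × (14000 km) × (3530/4680)^(1/3) = 31100 km
d/d_R = (18400) / (31100) = 0.592
Since d/d_R < 1, the body is inside the Roche limit.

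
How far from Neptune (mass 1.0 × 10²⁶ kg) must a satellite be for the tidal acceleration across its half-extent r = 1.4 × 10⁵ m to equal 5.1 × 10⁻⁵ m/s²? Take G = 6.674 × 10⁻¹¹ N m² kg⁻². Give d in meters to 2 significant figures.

2GMr/d³ = a_tidal  ⇒  d = (2GMr / a_tidal)^(1/3)
d = (2 × 6.674×10⁻¹¹ × (1.0 × 10²⁶) × (1.4 × 10⁵) / (5.1 × 10⁻⁵))^(1/3)
  = 3.3 × 10⁸ m

3.3 × 10⁸ m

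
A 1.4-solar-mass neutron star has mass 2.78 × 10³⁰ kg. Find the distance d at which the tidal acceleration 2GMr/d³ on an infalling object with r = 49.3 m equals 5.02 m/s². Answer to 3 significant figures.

2GMr/d³ = a_tidal  ⇒  d = (2GMr / a_tidal)^(1/3)
d = (2 × 6.674×10⁻¹¹ × (2.78 × 10³⁰) × (49.3) / (5.02))^(1/3)
  = 1.54 × 10⁷ m

1.54 × 10⁷ m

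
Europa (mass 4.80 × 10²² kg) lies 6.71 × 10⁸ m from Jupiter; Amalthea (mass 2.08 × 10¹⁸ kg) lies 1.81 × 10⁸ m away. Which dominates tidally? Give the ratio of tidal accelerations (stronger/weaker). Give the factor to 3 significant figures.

Tidal stretch scales as M/d³; compute that for each body.
Europa: (4.80 × 10²²) / (6.71 × 10⁸)³ = 1.589 × 10⁻⁴
Amalthea: (2.08 × 10¹⁸) / (1.81 × 10⁸)³ = 3.508 × 10⁻⁷
Ratio (larger/smaller) = 453

Europa, by a factor of ≈ 453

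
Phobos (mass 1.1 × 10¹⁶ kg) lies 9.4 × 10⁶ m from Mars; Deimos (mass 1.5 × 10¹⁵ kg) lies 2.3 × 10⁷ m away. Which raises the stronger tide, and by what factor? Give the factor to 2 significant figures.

Phobos, by a factor of ≈ 110

Compare M/d³ for the two perturbers:
Phobos: (1.1 × 10¹⁶) / (9.4 × 10⁶)³ = 1.324 × 10⁻⁵
Deimos: (1.5 × 10¹⁵) / (2.3 × 10⁷)³ = 1.233 × 10⁻⁷
Ratio (larger/smaller) = 110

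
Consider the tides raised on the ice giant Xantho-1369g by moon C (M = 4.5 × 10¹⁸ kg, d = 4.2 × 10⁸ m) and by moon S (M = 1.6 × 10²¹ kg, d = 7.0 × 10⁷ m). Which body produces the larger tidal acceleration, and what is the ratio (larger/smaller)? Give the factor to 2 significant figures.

Tidal acceleration ∝ M/d³, so compare M/d³ for each.
Moon C: (4.5 × 10¹⁸) / (4.2 × 10⁸)³ = 6.074 × 10⁻⁸
Moon S: (1.6 × 10²¹) / (7.0 × 10⁷)³ = 4.665 × 10⁻³
Ratio (larger/smaller) = 77000

Moon S, by a factor of ≈ 77000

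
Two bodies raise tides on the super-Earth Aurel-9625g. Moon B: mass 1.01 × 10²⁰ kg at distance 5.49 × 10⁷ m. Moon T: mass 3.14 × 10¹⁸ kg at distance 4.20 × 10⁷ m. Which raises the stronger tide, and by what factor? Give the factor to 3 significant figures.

Moon B, by a factor of ≈ 14.4

The tide-raising term goes as M/d³ (the gradient of a 1/d² field).
Moon B: (1.01 × 10²⁰) / (5.49 × 10⁷)³ = 6.104 × 10⁻⁴
Moon T: (3.14 × 10¹⁸) / (4.20 × 10⁷)³ = 4.238 × 10⁻⁵
Ratio (larger/smaller) = 14.4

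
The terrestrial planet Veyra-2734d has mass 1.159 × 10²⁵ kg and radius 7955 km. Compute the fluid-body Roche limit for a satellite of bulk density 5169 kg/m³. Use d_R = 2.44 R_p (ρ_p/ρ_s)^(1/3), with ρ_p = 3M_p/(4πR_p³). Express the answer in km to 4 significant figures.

ρ_p = 3M_p/(4πR_p³) = 3 × (1.159 × 10²⁵) / (4π × (7.955 × 10⁶ m)³) = 5496 kg/m³
d_R = 2.44 × 7955 km × (5496/5169)^(1/3)
    = 19810 km

19810 km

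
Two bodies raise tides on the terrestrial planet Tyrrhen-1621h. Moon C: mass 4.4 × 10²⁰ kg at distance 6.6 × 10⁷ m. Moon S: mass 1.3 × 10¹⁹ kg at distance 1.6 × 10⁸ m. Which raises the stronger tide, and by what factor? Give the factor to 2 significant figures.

Moon C, by a factor of ≈ 480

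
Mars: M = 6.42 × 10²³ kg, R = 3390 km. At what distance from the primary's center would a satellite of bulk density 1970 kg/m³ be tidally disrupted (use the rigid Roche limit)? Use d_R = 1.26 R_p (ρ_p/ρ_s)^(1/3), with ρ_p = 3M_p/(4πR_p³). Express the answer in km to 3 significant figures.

5380 km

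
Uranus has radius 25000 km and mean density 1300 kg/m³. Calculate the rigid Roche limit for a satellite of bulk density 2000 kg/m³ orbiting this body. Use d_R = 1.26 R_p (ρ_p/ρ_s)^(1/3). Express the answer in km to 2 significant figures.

27000 km

d_R = 1.26 × 25000 km × (1300/2000)^(1/3)
    = 27000 km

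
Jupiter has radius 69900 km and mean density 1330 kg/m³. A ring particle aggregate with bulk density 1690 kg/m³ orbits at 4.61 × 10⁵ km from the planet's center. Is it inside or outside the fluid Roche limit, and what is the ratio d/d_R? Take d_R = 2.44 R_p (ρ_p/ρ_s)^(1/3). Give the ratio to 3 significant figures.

d_R = 2.44 × (69900 km) × (1330/1690)^(1/3) = 1.575 × 10⁵ km
d/d_R = (4.61 × 10⁵) / (1.575 × 10⁵) = 2.93
Since d/d_R > 1, the body is outside the Roche limit.

outside; d/d_R ≈ 2.93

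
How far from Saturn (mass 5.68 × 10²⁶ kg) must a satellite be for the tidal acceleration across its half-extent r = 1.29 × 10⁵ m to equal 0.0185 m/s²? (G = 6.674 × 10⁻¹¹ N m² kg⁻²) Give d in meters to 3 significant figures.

8.09 × 10⁷ m

2GMr/d³ = a_tidal  ⇒  d = (2GMr / a_tidal)^(1/3)
d = (2 × 6.674×10⁻¹¹ × (5.68 × 10²⁶) × (1.29 × 10⁵) / (0.0185))^(1/3)
  = 8.09 × 10⁷ m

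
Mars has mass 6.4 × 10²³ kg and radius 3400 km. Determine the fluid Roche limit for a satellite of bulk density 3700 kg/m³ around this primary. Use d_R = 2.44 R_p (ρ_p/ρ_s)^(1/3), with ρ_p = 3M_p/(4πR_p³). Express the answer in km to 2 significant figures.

ρ_p = 3M_p/(4πR_p³) = 3 × (6.4 × 10²³) / (4π × (3.4 × 10⁶ m)³) = 3900 kg/m³
d_R = 2.44 × 3400 km × (3900/3700)^(1/3)
    = 8400 km

8400 km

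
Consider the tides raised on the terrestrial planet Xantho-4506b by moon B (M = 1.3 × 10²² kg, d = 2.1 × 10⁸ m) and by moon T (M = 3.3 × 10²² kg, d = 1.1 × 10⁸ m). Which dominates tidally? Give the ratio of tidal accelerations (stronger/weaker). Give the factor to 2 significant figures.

Tidal stretch scales as M/d³; compute that for each body.
Moon B: (1.3 × 10²²) / (2.1 × 10⁸)³ = 1.404 × 10⁻³
Moon T: (3.3 × 10²²) / (1.1 × 10⁸)³ = 2.479 × 10⁻²
Ratio (larger/smaller) = 18

Moon T, by a factor of ≈ 18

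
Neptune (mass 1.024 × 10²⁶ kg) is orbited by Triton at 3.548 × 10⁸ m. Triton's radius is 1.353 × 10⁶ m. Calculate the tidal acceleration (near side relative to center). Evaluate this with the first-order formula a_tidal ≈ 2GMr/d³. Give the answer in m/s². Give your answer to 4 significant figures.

Δa = 2GMr/d³
   = 2 × (6.674 × 10⁻¹¹) × (1.024 × 10²⁶) × (1.353 × 10⁶) / (3.548 × 10⁸)³
   = 4.141 × 10⁻⁴ m/s²

4.141 × 10⁻⁴ m/s²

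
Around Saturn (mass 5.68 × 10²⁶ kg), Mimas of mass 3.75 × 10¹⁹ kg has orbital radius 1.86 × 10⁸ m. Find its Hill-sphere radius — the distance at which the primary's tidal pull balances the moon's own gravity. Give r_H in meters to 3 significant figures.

5.21 × 10⁵ m

r_H ≈ a (m/3M)^(1/3)
    = (1.86 × 10⁸) × (3.75 × 10¹⁹ / (3 × 5.68 × 10²⁶))^(1/3)
    = 5.21 × 10⁵ m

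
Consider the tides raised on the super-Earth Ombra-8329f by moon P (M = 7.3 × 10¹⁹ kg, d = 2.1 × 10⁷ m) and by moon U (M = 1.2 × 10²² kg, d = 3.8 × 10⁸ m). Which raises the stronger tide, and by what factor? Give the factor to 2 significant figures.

Moon P, by a factor of ≈ 36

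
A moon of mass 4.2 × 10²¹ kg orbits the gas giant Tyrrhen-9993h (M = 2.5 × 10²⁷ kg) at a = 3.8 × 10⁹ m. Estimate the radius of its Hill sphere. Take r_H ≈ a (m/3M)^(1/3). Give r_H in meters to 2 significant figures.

3.1 × 10⁷ m

r_H ≈ a (m/3M)^(1/3)
    = (3.8 × 10⁹) × (4.2 × 10²¹ / (3 × 2.5 × 10²⁷))^(1/3)
    = 3.1 × 10⁷ m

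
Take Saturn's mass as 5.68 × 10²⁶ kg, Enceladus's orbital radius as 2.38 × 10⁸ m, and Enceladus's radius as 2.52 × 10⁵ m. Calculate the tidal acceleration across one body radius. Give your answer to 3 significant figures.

1.42 × 10⁻³ m/s²

The tidal stretch is the gradient of GM/d² times the body's extent r, hence the 1/d³ dependence.
a_tidal = 2GMr/d³
        = 2 × (6.674 × 10⁻¹¹) × (5.68 × 10²⁶) × (2.52 × 10⁵) / (2.38 × 10⁸)³
        = 1.42 × 10⁻³ m/s²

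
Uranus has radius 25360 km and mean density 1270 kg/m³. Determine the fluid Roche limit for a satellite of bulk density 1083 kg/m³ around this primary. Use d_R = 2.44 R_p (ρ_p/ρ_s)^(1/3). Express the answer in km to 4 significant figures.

d_R = 2.44 × 25360 km × (1270/1083)^(1/3)
    = 65250 km

65250 km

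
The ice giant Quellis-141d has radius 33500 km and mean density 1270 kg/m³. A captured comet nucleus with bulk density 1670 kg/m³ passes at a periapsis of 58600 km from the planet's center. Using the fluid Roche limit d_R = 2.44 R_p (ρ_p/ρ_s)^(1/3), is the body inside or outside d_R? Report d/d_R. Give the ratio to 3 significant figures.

d_R = 2.44 × (33500 km) × (1270/1670)^(1/3) = 74610 km
d/d_R = (58600) / (74610) = 0.785
Since d/d_R < 1, the body is inside the Roche limit.

inside; d/d_R ≈ 0.785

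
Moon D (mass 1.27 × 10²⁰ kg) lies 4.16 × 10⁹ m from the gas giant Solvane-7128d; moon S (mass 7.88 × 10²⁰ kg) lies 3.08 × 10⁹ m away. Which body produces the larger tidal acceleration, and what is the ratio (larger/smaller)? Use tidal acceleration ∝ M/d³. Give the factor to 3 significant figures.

Moon S, by a factor of ≈ 15.3

Compare M/d³ for the two perturbers:
Moon D: (1.27 × 10²⁰) / (4.16 × 10⁹)³ = 1.764 × 10⁻⁹
Moon S: (7.88 × 10²⁰) / (3.08 × 10⁹)³ = 2.697 × 10⁻⁸
Ratio (larger/smaller) = 15.3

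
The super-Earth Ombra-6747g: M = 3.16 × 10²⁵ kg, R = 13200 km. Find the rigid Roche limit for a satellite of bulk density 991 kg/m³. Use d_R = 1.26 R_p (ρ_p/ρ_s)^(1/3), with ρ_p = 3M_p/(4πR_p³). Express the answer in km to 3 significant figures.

24800 km

ρ_p = 3M_p/(4πR_p³) = 3 × (3.16 × 10²⁵) / (4π × (1.32 × 10⁷ m)³) = 3280 kg/m³
d_R = 1.26 × 13200 km × (3280/991)^(1/3)
    = 24800 km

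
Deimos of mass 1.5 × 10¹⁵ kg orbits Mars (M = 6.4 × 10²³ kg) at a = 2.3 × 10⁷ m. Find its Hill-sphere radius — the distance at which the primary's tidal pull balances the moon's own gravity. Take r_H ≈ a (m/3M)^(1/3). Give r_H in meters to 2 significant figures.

2.1 × 10⁴ m

r_H ≈ a (m/3M)^(1/3)
    = (2.3 × 10⁷) × (1.5 × 10¹⁵ / (3 × 6.4 × 10²³))^(1/3)
    = 2.1 × 10⁴ m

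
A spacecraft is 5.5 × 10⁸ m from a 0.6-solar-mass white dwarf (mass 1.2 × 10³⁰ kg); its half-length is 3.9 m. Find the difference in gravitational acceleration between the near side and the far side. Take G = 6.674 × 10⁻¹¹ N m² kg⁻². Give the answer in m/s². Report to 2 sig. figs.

7.5 × 10⁻⁶ m/s²

The field gradient is 2GM/d³; across the full diameter 2r the difference is 4GMr/d³.
Δg = 4GMr/d³
   = 4 × (6.674 × 10⁻¹¹) × (1.2 × 10³⁰) × (3.9) / (5.5 × 10⁸)³
   = 7.5 × 10⁻⁶ m/s²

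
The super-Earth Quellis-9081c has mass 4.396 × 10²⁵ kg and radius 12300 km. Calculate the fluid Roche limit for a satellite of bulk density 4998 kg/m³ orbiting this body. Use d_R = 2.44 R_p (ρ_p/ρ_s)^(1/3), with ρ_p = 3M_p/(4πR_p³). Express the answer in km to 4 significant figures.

31250 km

ρ_p = 3M_p/(4πR_p³) = 3 × (4.396 × 10²⁵) / (4π × (1.230 × 10⁷ m)³) = 5640 kg/m³
d_R = 2.44 × 12300 km × (5640/4998)^(1/3)
    = 31250 km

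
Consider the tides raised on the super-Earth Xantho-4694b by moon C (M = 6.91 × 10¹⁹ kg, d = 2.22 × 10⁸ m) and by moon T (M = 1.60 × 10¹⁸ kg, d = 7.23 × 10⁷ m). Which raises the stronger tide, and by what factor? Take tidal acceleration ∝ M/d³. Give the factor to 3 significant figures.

Moon C, by a factor of ≈ 1.49

Tidal stretch scales as M/d³; compute that for each body.
Moon C: (6.91 × 10¹⁹) / (2.22 × 10⁸)³ = 6.316 × 10⁻⁶
Moon T: (1.60 × 10¹⁸) / (7.23 × 10⁷)³ = 4.234 × 10⁻⁶
Ratio (larger/smaller) = 1.49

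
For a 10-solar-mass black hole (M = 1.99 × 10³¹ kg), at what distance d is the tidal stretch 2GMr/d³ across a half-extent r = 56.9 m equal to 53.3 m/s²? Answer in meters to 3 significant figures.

2GMr/d³ = a_tidal  ⇒  d = (2GMr / a_tidal)^(1/3)
d = (2 × 6.674×10⁻¹¹ × (1.99 × 10³¹) × (56.9) / (53.3))^(1/3)
  = 1.42 × 10⁷ m

1.42 × 10⁷ m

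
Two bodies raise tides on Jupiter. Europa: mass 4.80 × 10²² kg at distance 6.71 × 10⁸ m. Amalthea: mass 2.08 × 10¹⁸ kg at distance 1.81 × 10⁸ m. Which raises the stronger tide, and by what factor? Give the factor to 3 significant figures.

Europa, by a factor of ≈ 453

The tide-raising term goes as M/d³ (the gradient of a 1/d² field).
Europa: (4.80 × 10²²) / (6.71 × 10⁸)³ = 1.589 × 10⁻⁴
Amalthea: (2.08 × 10¹⁸) / (1.81 × 10⁸)³ = 3.508 × 10⁻⁷
Ratio (larger/smaller) = 453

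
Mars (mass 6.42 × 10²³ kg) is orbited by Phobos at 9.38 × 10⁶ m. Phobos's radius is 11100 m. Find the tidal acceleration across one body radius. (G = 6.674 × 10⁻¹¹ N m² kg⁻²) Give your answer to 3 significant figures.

1.15 × 10⁻³ m/s²

Differencing GM/(d−r)² and GM/d² to first order in r/d gives 2GMr/d³.
a_tidal = 2GMr/d³
        = 2 × (6.674 × 10⁻¹¹) × (6.42 × 10²³) × (11100) / (9.38 × 10⁶)³
        = 1.15 × 10⁻³ m/s²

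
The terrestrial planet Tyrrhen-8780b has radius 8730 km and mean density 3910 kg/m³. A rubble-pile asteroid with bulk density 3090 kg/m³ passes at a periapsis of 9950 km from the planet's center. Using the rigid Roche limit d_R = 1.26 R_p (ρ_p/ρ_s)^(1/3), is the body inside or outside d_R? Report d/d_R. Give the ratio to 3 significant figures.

inside; d/d_R ≈ 0.836

d_R = 1.26 × (8730 km) × (3910/3090)^(1/3) = 11900 km
d/d_R = (9950) / (11900) = 0.836
Since d/d_R < 1, the body is inside the Roche limit.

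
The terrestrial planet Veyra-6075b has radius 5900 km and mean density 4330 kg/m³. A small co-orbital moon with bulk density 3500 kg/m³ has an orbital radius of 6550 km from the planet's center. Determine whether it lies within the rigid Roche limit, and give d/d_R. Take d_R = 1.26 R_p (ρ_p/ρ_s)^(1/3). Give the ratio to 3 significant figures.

inside; d/d_R ≈ 0.821

d_R = 1.26 × (5900 km) × (4330/3500)^(1/3) = 7980 km
d/d_R = (6550) / (7980) = 0.821
Since d/d_R < 1, the body is inside the Roche limit.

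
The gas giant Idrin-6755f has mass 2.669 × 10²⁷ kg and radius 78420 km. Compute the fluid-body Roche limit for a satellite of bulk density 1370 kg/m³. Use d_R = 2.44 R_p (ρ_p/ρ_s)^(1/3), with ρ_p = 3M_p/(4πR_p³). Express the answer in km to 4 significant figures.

1.890 × 10⁵ km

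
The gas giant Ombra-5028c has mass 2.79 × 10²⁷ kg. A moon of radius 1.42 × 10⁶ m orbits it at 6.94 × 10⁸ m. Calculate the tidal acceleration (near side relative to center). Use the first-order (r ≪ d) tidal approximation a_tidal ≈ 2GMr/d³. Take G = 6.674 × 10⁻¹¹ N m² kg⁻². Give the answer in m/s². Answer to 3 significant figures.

a_tidal = 2GMr/d³
        = 2 × (6.674 × 10⁻¹¹) × (2.79 × 10²⁷) × (1.42 × 10⁶) / (6.94 × 10⁸)³
        = 1.58 × 10⁻³ m/s²

1.58 × 10⁻³ m/s²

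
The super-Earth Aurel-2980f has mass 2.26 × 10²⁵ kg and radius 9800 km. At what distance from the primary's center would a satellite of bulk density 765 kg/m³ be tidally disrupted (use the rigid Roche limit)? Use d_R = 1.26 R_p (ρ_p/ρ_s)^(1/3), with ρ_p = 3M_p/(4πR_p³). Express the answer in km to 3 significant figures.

24200 km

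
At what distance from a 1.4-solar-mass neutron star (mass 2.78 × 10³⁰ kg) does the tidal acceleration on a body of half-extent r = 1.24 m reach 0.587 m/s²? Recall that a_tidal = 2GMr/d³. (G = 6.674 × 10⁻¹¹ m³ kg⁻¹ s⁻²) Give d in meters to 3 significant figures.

2GMr/d³ = a_tidal  ⇒  d = (2GMr / a_tidal)^(1/3)
d = (2 × 6.674×10⁻¹¹ × (2.78 × 10³⁰) × (1.24) / (0.587))^(1/3)
  = 9.22 × 10⁶ m

9.22 × 10⁶ m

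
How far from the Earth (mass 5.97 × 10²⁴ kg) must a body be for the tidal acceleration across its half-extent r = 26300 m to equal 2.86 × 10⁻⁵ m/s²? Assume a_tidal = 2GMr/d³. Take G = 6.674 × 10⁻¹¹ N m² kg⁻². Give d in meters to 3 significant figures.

2GMr/d³ = a_tidal  ⇒  d = (2GMr / a_tidal)^(1/3)
d = (2 × 6.674×10⁻¹¹ × (5.97 × 10²⁴) × (26300) / (2.86 × 10⁻⁵))^(1/3)
  = 9.02 × 10⁷ m

9.02 × 10⁷ m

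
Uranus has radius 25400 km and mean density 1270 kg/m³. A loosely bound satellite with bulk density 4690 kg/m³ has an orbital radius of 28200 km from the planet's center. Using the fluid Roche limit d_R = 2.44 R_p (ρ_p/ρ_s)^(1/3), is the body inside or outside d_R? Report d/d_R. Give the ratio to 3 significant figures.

d_R = 2.44 × (25400 km) × (1270/4690)^(1/3) = 40100 km
d/d_R = (28200) / (40100) = 0.703
Since d/d_R < 1, the body is inside the Roche limit.

inside; d/d_R ≈ 0.703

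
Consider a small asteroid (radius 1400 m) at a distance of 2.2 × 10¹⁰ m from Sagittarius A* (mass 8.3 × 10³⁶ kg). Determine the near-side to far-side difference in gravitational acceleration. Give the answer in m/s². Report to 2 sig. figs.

2.9 × 10⁻¹ m/s²

Near-to-far spans 2r, so the tidal difference is twice the near-to-center value: 4GMr/d³.
Δa = 4GMr/d³
   = 4 × (6.674 × 10⁻¹¹) × (8.3 × 10³⁶) × (1400) / (2.2 × 10¹⁰)³
   = 2.9 × 10⁻¹ m/s²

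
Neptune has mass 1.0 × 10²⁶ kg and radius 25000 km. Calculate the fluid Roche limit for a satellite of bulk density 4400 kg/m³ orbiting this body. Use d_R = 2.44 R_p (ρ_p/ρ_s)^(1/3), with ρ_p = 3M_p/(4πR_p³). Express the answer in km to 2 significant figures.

ρ_p = 3M_p/(4πR_p³) = 3 × (1.0 × 10²⁶) / (4π × (2.5 × 10⁷ m)³) = 1500 kg/m³
d_R = 2.44 × 25000 km × (1500/4400)^(1/3)
    = 43000 km

43000 km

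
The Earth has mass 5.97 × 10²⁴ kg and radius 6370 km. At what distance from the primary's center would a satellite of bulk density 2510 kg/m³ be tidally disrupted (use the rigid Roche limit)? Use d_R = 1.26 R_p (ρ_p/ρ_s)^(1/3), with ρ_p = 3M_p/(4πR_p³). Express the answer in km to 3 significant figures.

ρ_p = 3M_p/(4πR_p³) = 3 × (5.97 × 10²⁴) / (4π × (6.37 × 10⁶ m)³) = 5510 kg/m³
d_R = 1.26 × 6370 km × (5510/2510)^(1/3)
    = 10400 km

10400 km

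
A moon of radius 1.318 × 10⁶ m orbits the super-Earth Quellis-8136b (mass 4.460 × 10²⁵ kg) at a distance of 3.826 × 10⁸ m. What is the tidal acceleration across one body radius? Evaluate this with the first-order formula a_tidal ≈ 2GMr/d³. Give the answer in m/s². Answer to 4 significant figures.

1.401 × 10⁻⁴ m/s²

Δa = 2GMr/d³
   = 2 × (6.674 × 10⁻¹¹) × (4.460 × 10²⁵) × (1.318 × 10⁶) / (3.826 × 10⁸)³
   = 1.401 × 10⁻⁴ m/s²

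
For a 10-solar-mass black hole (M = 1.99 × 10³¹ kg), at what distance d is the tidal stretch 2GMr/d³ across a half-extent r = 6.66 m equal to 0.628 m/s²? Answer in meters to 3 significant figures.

3.04 × 10⁷ m

2GMr/d³ = a_tidal  ⇒  d = (2GMr / a_tidal)^(1/3)
d = (2 × 6.674×10⁻¹¹ × (1.99 × 10³¹) × (6.66) / (0.628))^(1/3)
  = 3.04 × 10⁷ m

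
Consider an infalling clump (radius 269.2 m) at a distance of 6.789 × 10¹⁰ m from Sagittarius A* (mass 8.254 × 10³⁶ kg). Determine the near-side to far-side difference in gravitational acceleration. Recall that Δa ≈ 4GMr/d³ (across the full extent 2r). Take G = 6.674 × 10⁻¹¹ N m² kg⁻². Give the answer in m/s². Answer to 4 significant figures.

1.896 × 10⁻³ m/s²

Differencing GM/(d−r)² and GM/(d+r)² to first order in r/d gives 4GMr/d³.
Δg = 4GMr/d³
   = 4 × (6.674 × 10⁻¹¹) × (8.254 × 10³⁶) × (269.2) / (6.789 × 10¹⁰)³
   = 1.896 × 10⁻³ m/s²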